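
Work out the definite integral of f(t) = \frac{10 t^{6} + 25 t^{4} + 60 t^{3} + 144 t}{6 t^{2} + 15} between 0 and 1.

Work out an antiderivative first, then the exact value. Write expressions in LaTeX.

Whatever form F(t) takes, F'(t) = f(t) is non-negotiable.
F(t) = \frac{t^{5}}{3} + 5 t^{2} - \frac{\log{\left(2 t^{2} + 5 \right)}}{2} is an antiderivative of f.
Check: d/dt[\frac{t^{5}}{3} + 5 t^{2} - \frac{\log{\left(2 t^{2} + 5 \right)}}{2}] = \frac{10 t^{6} + 25 t^{4} + 60 t^{3} + 144 t}{6 t^{2} + 15} = f(t).
F(1) = \frac{16}{3} - \frac{\log{\left(7 \right)}}{2}; F(0) = - \frac{\log{\left(5 \right)}}{2}.
Integral = F(1) - F(0) = - \frac{\log{\left(7 \right)}}{2} + \frac{\log{\left(5 \right)}}{2} + \frac{16}{3}.

Antiderivative: F(t) = \frac{t^{5}}{3} + 5 t^{2} - \frac{\log{\left(2 t^{2} + 5 \right)}}{2}; value = - \frac{\log{\left(7 \right)}}{2} + \frac{\log{\left(5 \right)}}{2} + \frac{16}{3}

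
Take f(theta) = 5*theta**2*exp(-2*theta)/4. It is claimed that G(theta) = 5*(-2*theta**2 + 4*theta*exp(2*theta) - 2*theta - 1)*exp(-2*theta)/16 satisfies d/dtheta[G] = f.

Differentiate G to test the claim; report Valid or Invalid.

Invalid: d/dtheta[G] - f = 5/4, which is not 0.

d/dtheta[G] = (5*theta**2 + 5*exp(2*theta))*exp(-2*theta)/4
d/dtheta[G] - f(theta) = 5/4 != 0.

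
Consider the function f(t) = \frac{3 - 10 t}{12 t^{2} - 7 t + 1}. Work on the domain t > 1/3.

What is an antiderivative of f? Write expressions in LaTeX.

An antiderivative is F(t) = - \frac{2 \log{\left(3 t - 1 \right)} + 3 \log{\left(4 t - 1 \right)}}{6}.

Any candidate F(t) must reproduce f(t) exactly when differentiated.
Check: d/dt[- \frac{2 \log{\left(3 t - 1 \right)} + 3 \log{\left(4 t - 1 \right)}}{6}] = \frac{3 - 10 t}{12 t^{2} - 7 t + 1} = f(t).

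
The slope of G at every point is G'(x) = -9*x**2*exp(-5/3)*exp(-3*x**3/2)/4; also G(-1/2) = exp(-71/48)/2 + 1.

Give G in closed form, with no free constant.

G(x) = 1 + exp(-5/3)*exp(-3*x**3/2)/2

The substitution u = -3*x**3/2 - 5/3 works: G'(x) is exactly (dG/du)*(du/dx) for that inner function.
A general antiderivative is exp(-3*x**3/2 - 5/3)/2 + C.
The condition gives C = exp(-71/48)/2 + 1 - (exp(-71/48)/2) = 1.
So G(x) = 1 + exp(-5/3)*exp(-3*x**3/2)/2.
Check: d/dx[1 + exp(-5/3)*exp(-3*x**3/2)/2] = -9*x**2*exp(-5/3)*exp(-3*x**3/2)/4 = G'(x).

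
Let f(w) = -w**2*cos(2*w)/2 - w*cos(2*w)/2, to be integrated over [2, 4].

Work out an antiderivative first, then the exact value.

The integrand splits into summands that can be handled one at a time.
F(w) = (-2*w**2*sin(2*w) - 2*w*sin(2*w) - 2*w*cos(2*w) + sin(2*w) - cos(2*w))/8 is an antiderivative of f.
Check: d/dw[(-2*w**2*sin(2*w) - 2*w*sin(2*w) - 2*w*cos(2*w) + sin(2*w) - cos(2*w))/8] = -w**2*cos(2*w)/2 - w*cos(2*w)/2 = f(w).
F(4) = -39*sin(8)/8 - 9*cos(8)/8; F(2) = -5*cos(4)/8 - 11*sin(4)/8.
Integral = F(4) - F(2) = -39*sin(8)/8 + 11*sin(4)/8 + 5*cos(4)/8 - 9*cos(8)/8.

Antiderivative: F(w) = (-2*w**2*sin(2*w) - 2*w*sin(2*w) - 2*w*cos(2*w) + sin(2*w) - cos(2*w))/8; value = -39*sin(8)/8 + 11*sin(4)/8 + 5*cos(4)/8 - 9*cos(8)/8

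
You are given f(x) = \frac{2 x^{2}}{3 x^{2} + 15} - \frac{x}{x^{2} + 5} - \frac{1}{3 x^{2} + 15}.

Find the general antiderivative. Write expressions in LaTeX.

F(x) = \frac{2 x}{3} - \frac{\log{\left(x^{2} + 5 \right)}}{2} - \frac{11 \sqrt{5} \operatorname{atan}{\left(\frac{\sqrt{5} x}{5} \right)}}{15} + C

Integrate term by term and add the pieces.
Check: d/dx[\frac{2 x}{3} - \frac{\log{\left(x^{2} + 5 \right)}}{2} - \frac{11 \sqrt{5} \operatorname{atan}{\left(\frac{\sqrt{5} x}{5} \right)}}{15}] = \frac{2 x^{2} - 3 x - 1}{3 x^{2} + 15}, which equals f(x).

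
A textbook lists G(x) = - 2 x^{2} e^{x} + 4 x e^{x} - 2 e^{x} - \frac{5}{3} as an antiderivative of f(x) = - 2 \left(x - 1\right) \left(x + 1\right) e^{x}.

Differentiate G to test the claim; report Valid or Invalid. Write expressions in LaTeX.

d/dx[G] = - 2 x^{2} e^{x} + 2 e^{x}
This equals f(x) exactly, so the claim holds.

Valid: G'(x) = f(x).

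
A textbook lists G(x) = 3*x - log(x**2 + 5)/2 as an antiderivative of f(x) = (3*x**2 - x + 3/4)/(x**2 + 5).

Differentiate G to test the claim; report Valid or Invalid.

Invalid: d/dx[G] - f = 57/(4*x**2 + 20), which is not 0.

d/dx[G] = (3*x**2 - x + 15)/(x**2 + 5)
d/dx[G] - f(x) = 57/(4*x**2 + 20) != 0.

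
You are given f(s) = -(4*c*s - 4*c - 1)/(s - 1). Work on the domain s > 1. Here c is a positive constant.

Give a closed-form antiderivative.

An antiderivative is F(s) = -4*c*s + log(2*s - 2).

Differentiate the proposed F(s) back; it has to land on f(s) exactly.
Check: d/ds[-4*c*s + log(2*s - 2)] = (-4*c*s + 4*c + 1)/(s - 1), which equals f(s).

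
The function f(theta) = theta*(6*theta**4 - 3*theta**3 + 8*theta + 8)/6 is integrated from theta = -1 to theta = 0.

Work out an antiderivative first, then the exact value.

An antiderivative F(theta) passes only if d/dtheta[F] lands on f(theta) exactly.
F(theta) = theta**2*(15*theta**4 - 9*theta**3 + 40*theta + 60)/90 is an antiderivative of f.
Check: d/dtheta[theta**2*(15*theta**4 - 9*theta**3 + 40*theta + 60)/90] = theta**5 - theta**4/2 + 4*theta**2/3 + 4*theta/3, which equals f(theta).
F(0) = 0; F(-1) = 22/45.
Integral = F(0) - F(-1) = -22/45.

Antiderivative: F(theta) = theta**2*(15*theta**4 - 9*theta**3 + 40*theta + 60)/90; value = -22/45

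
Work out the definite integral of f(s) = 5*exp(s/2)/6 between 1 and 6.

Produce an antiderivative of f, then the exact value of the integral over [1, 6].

Recover f(s) by differentiating a candidate F(s); any mismatch rules it out.
F(s) = 5*exp(s/2)/3 is an antiderivative of f.
Check: d/ds[5*exp(s/2)/3] = 5*exp(s/2)/6 = f(s).
F(6) = 5*exp(3)/3; F(1) = 5*exp(1/2)/3.
Integral = F(6) - F(1) = -5*exp(1/2)/3 + 5*exp(3)/3.

Antiderivative: F(s) = 5*exp(s/2)/3; value = -5*exp(1/2)/3 + 5*exp(3)/3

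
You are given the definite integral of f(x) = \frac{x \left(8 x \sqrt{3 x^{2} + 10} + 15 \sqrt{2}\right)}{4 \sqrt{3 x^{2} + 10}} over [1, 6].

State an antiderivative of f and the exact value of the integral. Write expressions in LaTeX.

Antiderivative: F(x) = \frac{\sqrt{2} \left(4 \sqrt{2} x^{3} + 15 \sqrt{3 x^{2} + 10}\right)}{12}; value = - \frac{5 \sqrt{26}}{4} + \frac{5 \sqrt{59}}{2} + \frac{430}{3}

Whatever form F(x) takes, F'(x) = f(x) is non-negotiable.
F(x) = \frac{\sqrt{2} \left(4 \sqrt{2} x^{3} + 15 \sqrt{3 x^{2} + 10}\right)}{12} is an antiderivative of f.
Check: d/dx[\frac{\sqrt{2} \left(4 \sqrt{2} x^{3} + 15 \sqrt{3 x^{2} + 10}\right)}{12}] = \frac{8 x^{2} \sqrt{3 x^{2} + 10} + 15 \sqrt{2} x}{4 \sqrt{3 x^{2} + 10}}, which equals f(x).
F(6) = \frac{5 \sqrt{59}}{2} + 144; F(1) = \frac{2}{3} + \frac{5 \sqrt{26}}{4}.
Integral = F(6) - F(1) = - \frac{5 \sqrt{26}}{4} + \frac{5 \sqrt{59}}{2} + \frac{430}{3}.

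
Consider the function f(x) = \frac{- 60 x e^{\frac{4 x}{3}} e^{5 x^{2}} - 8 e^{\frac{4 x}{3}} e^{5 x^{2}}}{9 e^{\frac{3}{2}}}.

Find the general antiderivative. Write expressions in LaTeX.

F(x) = - \frac{2 e^{\frac{4 x}{3}} e^{5 x^{2}}}{3 e^{\frac{3}{2}}} + C

The substitution u = 5 x^{2} + \frac{4 x}{3} - \frac{3}{2} works: f is exactly (dF/du)*(du/dx) for that inner function.
Check: d/dx[- \frac{2 e^{\frac{4 x}{3}} e^{5 x^{2}}}{3 e^{\frac{3}{2}}}] = \frac{- 60 x e^{\frac{4 x}{3}} e^{5 x^{2}} - 8 e^{\frac{4 x}{3}} e^{5 x^{2}}}{9 e^{\frac{3}{2}}} = f(x).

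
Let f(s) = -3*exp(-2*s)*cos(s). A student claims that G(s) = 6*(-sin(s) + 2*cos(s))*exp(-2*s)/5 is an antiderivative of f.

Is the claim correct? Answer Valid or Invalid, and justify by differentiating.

Invalid: d/ds[G] - f = -3*exp(-2*s)*cos(s), which is not 0.

d/ds[G] = -6*exp(-2*s)*cos(s)
d/ds[G] - f(s) = -3*exp(-2*s)*cos(s) != 0.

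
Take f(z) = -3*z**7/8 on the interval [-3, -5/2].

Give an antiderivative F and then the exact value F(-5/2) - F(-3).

A first test for any F(z): its z-derivative must equal f(z) identically.
F(z) = -3*z**8/64 is an antiderivative of f.
Check: d/dz[-3*z**8/64] = -3*z**7/8 = f(z).
F(-5/2) = -1171875/16384; F(-3) = -19683/64.
Integral = F(-5/2) - F(-3) = 3866973/16384.

Antiderivative: F(z) = -3*z**8/64; value = 3866973/16384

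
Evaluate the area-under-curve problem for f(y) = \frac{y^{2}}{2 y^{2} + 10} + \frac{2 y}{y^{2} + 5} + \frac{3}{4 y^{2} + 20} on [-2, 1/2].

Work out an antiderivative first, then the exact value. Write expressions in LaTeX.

Integrate term by term and add the pieces.
F(y) = \frac{y}{2} + \log{\left(y^{2} + 5 \right)} - \frac{7 \sqrt{5} \operatorname{atan}{\left(\frac{\sqrt{5} y}{5} \right)}}{20} is an antiderivative of f.
Check: d/dy[\frac{y}{2} + \log{\left(y^{2} + 5 \right)} - \frac{7 \sqrt{5} \operatorname{atan}{\left(\frac{\sqrt{5} y}{5} \right)}}{20}] = \frac{2 y^{2} + 8 y + 3}{4 y^{2} + 20}, which equals f(y).
F(1/2) = - \frac{7 \sqrt{5} \operatorname{atan}{\left(\frac{\sqrt{5}}{10} \right)}}{20} + \frac{1}{4} + \log{\left(\frac{21}{4} \right)}; F(-2) = -1 + \frac{7 \sqrt{5} \operatorname{atan}{\left(\frac{2 \sqrt{5}}{5} \right)}}{20} + \log{\left(9 \right)}.
Integral = F(1/2) - F(-2) = - \log{\left(9 \right)} - \frac{7 \sqrt{5} \operatorname{atan}{\left(\frac{2 \sqrt{5}}{5} \right)}}{20} - \frac{7 \sqrt{5} \operatorname{atan}{\left(\frac{\sqrt{5}}{10} \right)}}{20} + \frac{5}{4} + \log{\left(\frac{21}{4} \right)}.

Antiderivative: F(y) = \frac{y}{2} + \log{\left(y^{2} + 5 \right)} - \frac{7 \sqrt{5} \operatorname{atan}{\left(\frac{\sqrt{5} y}{5} \right)}}{20}; value = - \log{\left(9 \right)} - \frac{7 \sqrt{5} \operatorname{atan}{\left(\frac{2 \sqrt{5}}{5} \right)}}{20} - \frac{7 \sqrt{5} \operatorname{atan}{\left(\frac{\sqrt{5}}{10} \right)}}{20} + \frac{5}{4} + \log{\left(\frac{21}{4} \right)}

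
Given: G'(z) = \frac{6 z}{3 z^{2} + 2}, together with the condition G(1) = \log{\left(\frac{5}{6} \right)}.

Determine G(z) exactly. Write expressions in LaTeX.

The substitution u = \frac{z^{2}}{2} + \frac{1}{3} works: G'(z) is exactly (dG/du)*(du/dz) for that inner function.
A general antiderivative is \log{\left(\frac{z^{2}}{2} + \frac{1}{3} \right)} + C.
The condition gives C = \log{\left(\frac{5}{6} \right)} - (\log{\left(\frac{5}{6} \right)}) = 0.
So G(z) = \log{\left(\frac{z^{2}}{2} + \frac{1}{3} \right)}.
Check: d/dz[\log{\left(\frac{z^{2}}{2} + \frac{1}{3} \right)}] = \frac{6 z}{3 z^{2} + 2} = G'(z).

G(z) = \log{\left(\frac{z^{2}}{2} + \frac{1}{3} \right)}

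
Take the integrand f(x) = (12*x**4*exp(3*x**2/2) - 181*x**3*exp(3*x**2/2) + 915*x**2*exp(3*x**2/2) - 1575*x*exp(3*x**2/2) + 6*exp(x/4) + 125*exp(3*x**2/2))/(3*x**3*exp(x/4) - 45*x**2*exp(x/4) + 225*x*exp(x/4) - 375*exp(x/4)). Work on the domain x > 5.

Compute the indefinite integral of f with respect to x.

For F(x) to be correct the identity F'(x) - f(x) = 0 must hold.
Check: d/dx[4*exp(3*x**2/2 - x/4)/3 - 1/(x - 5)**2] = (12*x**4*exp(-x/4)*exp(3*x**2/2) - 181*x**3*exp(-x/4)*exp(3*x**2/2) + 915*x**2*exp(-x/4)*exp(3*x**2/2) - 1575*x*exp(-x/4)*exp(3*x**2/2) + 6 + 125*exp(-x/4)*exp(3*x**2/2))/(3*x**3 - 45*x**2 + 225*x - 375), which equals f(x).

F(x) = 4*exp(3*x**2/2 - x/4)/3 - 1/(x - 5)**2 + C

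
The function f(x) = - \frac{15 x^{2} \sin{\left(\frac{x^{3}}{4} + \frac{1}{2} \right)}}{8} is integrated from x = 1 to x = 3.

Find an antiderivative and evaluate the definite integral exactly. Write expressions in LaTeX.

f matches the chain-rule pattern g'(h)*h' with inner function h(x) = \frac{x^{3}}{4} + \frac{1}{2}; substituting u = h(x) collapses the integral.
F(x) = \frac{5 \cos{\left(\frac{x^{3}}{4} + \frac{1}{2} \right)}}{2} is an antiderivative of f.
Check: d/dx[\frac{5 \cos{\left(\frac{x^{3}}{4} + \frac{1}{2} \right)}}{2}] = - \frac{15 x^{2} \sin{\left(\frac{x^{3}}{4} + \frac{1}{2} \right)}}{8} = f(x).
F(3) = \frac{5 \cos{\left(\frac{29}{4} \right)}}{2}; F(1) = \frac{5 \cos{\left(\frac{3}{4} \right)}}{2}.
Integral = F(3) - F(1) = - \frac{5 \cos{\left(\frac{3}{4} \right)}}{2} + \frac{5 \cos{\left(\frac{29}{4} \right)}}{2}.

Antiderivative: F(x) = \frac{5 \cos{\left(\frac{x^{3}}{4} + \frac{1}{2} \right)}}{2}; value = - \frac{5 \cos{\left(\frac{3}{4} \right)}}{2} + \frac{5 \cos{\left(\frac{29}{4} \right)}}{2}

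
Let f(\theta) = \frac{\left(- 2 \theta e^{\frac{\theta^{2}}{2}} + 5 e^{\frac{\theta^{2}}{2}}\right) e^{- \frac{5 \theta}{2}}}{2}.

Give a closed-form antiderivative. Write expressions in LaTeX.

An antiderivative is F(\theta) = - e^{- \frac{5 \theta}{2}} e^{\frac{\theta^{2}}{2}}.

f matches the chain-rule pattern g'(h)*h' with inner function h(\theta) = \frac{\theta^{2}}{2} - \frac{5 \theta}{2}; substituting u = h(\theta) collapses the integral.
Check: d/d\theta[- e^{- \frac{5 \theta}{2}} e^{\frac{\theta^{2}}{2}}] = \frac{\left(- 2 \theta e^{\frac{\theta^{2}}{2}} + 5 e^{\frac{\theta^{2}}{2}}\right) e^{- \frac{5 \theta}{2}}}{2} = f(\theta).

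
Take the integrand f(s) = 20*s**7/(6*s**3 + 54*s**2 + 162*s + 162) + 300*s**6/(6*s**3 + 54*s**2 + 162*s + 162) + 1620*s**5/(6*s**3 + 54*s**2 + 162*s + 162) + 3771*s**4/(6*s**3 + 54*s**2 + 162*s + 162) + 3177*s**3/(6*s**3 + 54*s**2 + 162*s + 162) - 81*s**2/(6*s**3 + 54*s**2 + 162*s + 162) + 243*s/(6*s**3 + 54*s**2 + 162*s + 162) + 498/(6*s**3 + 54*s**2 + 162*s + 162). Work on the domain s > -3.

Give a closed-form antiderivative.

An antiderivative is F(s) = (8*s**5*(s + 3)**2 + 60*s**4*(s + 3)**2 - 9*s**2*(s + 3)**2 + 36*s*(s + 3)**2 - 12)/(12*(s + 3)**2).

Integrate term by term and add the pieces.
Check: d/ds[(8*s**5*(s + 3)**2 + 60*s**4*(s + 3)**2 - 9*s**2*(s + 3)**2 + 36*s*(s + 3)**2 - 12)/(12*(s + 3)**2)] = (20*s**7 + 300*s**6 + 1620*s**5 + 3771*s**4 + 3177*s**3 - 81*s**2 + 243*s + 498)/(6*s**3 + 54*s**2 + 162*s + 162), which equals f(s).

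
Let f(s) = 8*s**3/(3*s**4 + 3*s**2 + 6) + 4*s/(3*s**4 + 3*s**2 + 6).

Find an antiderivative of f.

The substitution u = s**4 + s**2 + 2 works: f is exactly (dF/du)*(du/ds) for that inner function.
Check: d/ds[2*log(s**4 + s**2 + 2)/3] = (8*s**3 + 4*s)/(3*s**4 + 3*s**2 + 6), which equals f(s).

An antiderivative is F(s) = 2*log(s**4 + s**2 + 2)/3.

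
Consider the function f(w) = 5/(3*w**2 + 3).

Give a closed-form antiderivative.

An antiderivative is F(w) = 5*atan(w)/3.

Whatever form F(w) takes, F'(w) = f(w) is non-negotiable.
Check: d/dw[5*atan(w)/3] = 5/(3*w**2 + 3) = f(w).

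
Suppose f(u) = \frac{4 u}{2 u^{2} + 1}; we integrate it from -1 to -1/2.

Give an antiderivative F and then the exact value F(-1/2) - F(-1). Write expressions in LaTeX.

Antiderivative: F(u) = \log{\left(u^{2} + \frac{1}{2} \right)}; value = - \log{\left(\frac{3}{2} \right)} + \log{\left(\frac{3}{4} \right)}

f matches the chain-rule pattern g'(h)*h' with inner function h(u) = u^{2} + \frac{1}{2}; substituting w = h(u) collapses the integral.
F(u) = \log{\left(u^{2} + \frac{1}{2} \right)} is an antiderivative of f.
Check: d/du[\log{\left(u^{2} + \frac{1}{2} \right)}] = \frac{4 u}{2 u^{2} + 1} = f(u).
F(-1/2) = \log{\left(\frac{3}{4} \right)}; F(-1) = \log{\left(\frac{3}{2} \right)}.
Integral = F(-1/2) - F(-1) = - \log{\left(\frac{3}{2} \right)} + \log{\left(\frac{3}{4} \right)}.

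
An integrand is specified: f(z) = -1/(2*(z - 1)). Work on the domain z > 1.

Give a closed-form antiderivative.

For F(z) to be correct the identity F'(z) - f(z) = 0 must hold.
Check: d/dz[-log(z - 1)/2] = -1/(2*z - 2), which equals f(z).

An antiderivative is F(z) = -log(z - 1)/2.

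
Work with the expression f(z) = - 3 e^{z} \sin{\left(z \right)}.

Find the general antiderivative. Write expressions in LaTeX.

F(z) = - \frac{3 e^{z} \sin{\left(z \right)}}{2} + \frac{3 e^{z} \cos{\left(z \right)}}{2} + C

Whatever form F(z) takes, F'(z) = f(z) is non-negotiable.
Check: d/dz[- \frac{3 e^{z} \sin{\left(z \right)}}{2} + \frac{3 e^{z} \cos{\left(z \right)}}{2}] = - 3 e^{z} \sin{\left(z \right)} = f(z).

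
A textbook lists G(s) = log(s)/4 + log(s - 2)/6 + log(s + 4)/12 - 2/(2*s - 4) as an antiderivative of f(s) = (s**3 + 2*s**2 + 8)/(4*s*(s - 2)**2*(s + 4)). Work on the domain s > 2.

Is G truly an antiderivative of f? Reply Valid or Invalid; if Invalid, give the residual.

Invalid: d/ds[G] - f = (s**3 + 2*s**2 + 8)/(4*s**4 - 48*s**2 + 64*s), which is not 0.

d/ds[G] = (s**3 + 2*s**2 + 8)/(2*s**4 - 24*s**2 + 32*s)
d/ds[G] - f(s) = (s**3 + 2*s**2 + 8)/(4*s**4 - 48*s**2 + 64*s) != 0.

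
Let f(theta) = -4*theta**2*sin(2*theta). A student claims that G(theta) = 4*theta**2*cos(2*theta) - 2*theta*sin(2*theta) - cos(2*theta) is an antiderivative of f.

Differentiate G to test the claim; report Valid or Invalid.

Invalid: d/dtheta[G] - f = -4*theta**2*sin(2*theta) + 4*theta*cos(2*theta), which is not 0.

d/dtheta[G] = -8*theta**2*sin(2*theta) + 4*theta*cos(2*theta)
d/dtheta[G] - f(theta) = -4*theta**2*sin(2*theta) + 4*theta*cos(2*theta) != 0.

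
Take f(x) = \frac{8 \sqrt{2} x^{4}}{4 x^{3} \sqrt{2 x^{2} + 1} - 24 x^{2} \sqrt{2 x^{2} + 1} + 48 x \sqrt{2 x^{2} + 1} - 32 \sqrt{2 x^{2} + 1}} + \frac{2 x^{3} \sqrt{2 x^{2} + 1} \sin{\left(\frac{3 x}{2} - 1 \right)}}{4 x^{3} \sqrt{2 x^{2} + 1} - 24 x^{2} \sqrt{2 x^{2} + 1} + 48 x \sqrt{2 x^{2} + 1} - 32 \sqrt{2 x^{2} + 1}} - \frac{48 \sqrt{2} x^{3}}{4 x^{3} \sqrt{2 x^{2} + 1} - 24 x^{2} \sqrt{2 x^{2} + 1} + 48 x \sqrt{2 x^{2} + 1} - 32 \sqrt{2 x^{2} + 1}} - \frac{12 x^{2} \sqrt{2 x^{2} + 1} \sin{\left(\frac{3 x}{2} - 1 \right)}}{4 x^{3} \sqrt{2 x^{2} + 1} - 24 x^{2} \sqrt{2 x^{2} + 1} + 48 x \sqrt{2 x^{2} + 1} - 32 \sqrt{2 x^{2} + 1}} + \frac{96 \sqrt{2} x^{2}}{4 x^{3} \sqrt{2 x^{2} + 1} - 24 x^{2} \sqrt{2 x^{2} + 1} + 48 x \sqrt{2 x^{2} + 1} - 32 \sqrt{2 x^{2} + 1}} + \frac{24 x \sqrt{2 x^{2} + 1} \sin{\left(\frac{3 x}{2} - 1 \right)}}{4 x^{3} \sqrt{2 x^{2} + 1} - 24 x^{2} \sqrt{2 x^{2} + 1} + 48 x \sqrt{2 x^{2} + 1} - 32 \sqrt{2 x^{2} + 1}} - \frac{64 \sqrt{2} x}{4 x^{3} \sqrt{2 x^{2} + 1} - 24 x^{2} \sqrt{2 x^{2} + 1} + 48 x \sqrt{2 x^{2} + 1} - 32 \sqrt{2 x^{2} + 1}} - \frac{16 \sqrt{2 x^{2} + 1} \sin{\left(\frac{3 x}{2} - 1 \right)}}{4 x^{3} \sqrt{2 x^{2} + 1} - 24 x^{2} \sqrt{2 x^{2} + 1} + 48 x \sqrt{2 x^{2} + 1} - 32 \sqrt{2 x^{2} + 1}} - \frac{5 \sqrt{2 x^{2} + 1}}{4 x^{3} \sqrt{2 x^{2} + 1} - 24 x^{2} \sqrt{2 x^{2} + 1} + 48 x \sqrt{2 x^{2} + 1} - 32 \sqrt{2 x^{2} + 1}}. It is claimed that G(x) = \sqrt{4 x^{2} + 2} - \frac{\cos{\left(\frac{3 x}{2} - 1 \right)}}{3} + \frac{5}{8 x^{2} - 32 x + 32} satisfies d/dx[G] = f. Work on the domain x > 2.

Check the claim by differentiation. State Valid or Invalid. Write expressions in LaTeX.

Valid - the claim checks out under differentiation.

d/dx[G] = \frac{8 \sqrt{2} x^{4} + 2 x^{3} \sqrt{2 x^{2} + 1} \sin{\left(\frac{3 x}{2} - 1 \right)} - 48 \sqrt{2} x^{3} - 12 x^{2} \sqrt{2 x^{2} + 1} \sin{\left(\frac{3 x}{2} - 1 \right)} + 96 \sqrt{2} x^{2} + 24 x \sqrt{2 x^{2} + 1} \sin{\left(\frac{3 x}{2} - 1 \right)} - 64 \sqrt{2} x - 16 \sqrt{2 x^{2} + 1} \sin{\left(\frac{3 x}{2} - 1 \right)} - 5 \sqrt{2 x^{2} + 1}}{4 x^{3} \sqrt{2 x^{2} + 1} - 24 x^{2} \sqrt{2 x^{2} + 1} + 48 x \sqrt{2 x^{2} + 1} - 32 \sqrt{2 x^{2} + 1}}
This equals f(x) exactly, so the claim holds.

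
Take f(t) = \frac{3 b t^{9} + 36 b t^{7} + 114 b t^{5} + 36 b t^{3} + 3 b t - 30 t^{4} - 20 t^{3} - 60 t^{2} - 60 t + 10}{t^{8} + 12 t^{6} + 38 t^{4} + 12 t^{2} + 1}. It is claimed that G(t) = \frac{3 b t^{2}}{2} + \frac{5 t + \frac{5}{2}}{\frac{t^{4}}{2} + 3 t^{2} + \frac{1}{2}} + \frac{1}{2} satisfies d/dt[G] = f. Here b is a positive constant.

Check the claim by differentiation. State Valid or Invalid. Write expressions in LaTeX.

Valid - the claim checks out under differentiation.

d/dt[G] = \frac{3 b t^{9} + 36 b t^{7} + 114 b t^{5} + 36 b t^{3} + 3 b t - 30 t^{4} - 20 t^{3} - 60 t^{2} - 60 t + 10}{t^{8} + 12 t^{6} + 38 t^{4} + 12 t^{2} + 1}
This equals f(t) exactly, so the claim holds.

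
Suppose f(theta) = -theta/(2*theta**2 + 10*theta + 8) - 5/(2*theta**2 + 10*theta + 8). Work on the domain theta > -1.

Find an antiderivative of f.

Factor the denominator (2*(theta + 1)*(theta + 4)) and decompose: f = 1/(6*(theta + 4)) - 2/(3*(theta + 1)); each piece integrates to a log, atan, or power term.
Check: d/dtheta[-2*log(theta + 1)/3 + log(theta + 4)/6] = (-theta - 5)/(2*theta**2 + 10*theta + 8), which equals f(theta).

An antiderivative is F(theta) = -2*log(theta + 1)/3 + log(theta + 4)/6.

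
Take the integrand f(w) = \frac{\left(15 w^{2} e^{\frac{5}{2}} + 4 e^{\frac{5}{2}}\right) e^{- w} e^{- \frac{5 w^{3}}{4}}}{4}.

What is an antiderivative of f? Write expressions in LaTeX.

The substitution u = - \frac{5 w^{3}}{4} - w + \frac{5}{2} works: f is exactly (dF/du)*(du/dw) for that inner function.
Check: d/dw[- e^{\frac{5}{2}} e^{- w} e^{- \frac{5 w^{3}}{4}}] = \frac{\left(15 w^{2} e^{\frac{5}{2}} + 4 e^{\frac{5}{2}}\right) e^{- w} e^{- \frac{5 w^{3}}{4}}}{4} = f(w).

An antiderivative is F(w) = - e^{\frac{5}{2}} e^{- w} e^{- \frac{5 w^{3}}{4}}.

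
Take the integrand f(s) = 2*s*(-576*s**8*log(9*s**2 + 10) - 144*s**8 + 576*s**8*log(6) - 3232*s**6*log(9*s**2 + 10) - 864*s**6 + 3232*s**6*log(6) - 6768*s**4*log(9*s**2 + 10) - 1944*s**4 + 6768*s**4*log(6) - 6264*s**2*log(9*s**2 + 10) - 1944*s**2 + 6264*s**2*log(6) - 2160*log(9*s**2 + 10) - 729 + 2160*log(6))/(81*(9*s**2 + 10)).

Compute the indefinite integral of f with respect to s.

f has the shape u'v + uv' for u = -(-2*s**2/3 - 1)**4 and v = log(3*s**2/2 + 5/3) — it is the derivative of the product u*v.
Check: d/ds[-(2*s**2 + 3)**4*log(3*s**2/2 + 5/3)/81] = (-1152*s**9*log(9*s**2 + 10) - 288*s**9 + 1152*s**9*log(6) - 6464*s**7*log(9*s**2 + 10) - 1728*s**7 + 6464*s**7*log(6) - 13536*s**5*log(9*s**2 + 10) - 3888*s**5 + 13536*s**5*log(6) - 12528*s**3*log(9*s**2 + 10) - 3888*s**3 + 12528*s**3*log(6) - 4320*s*log(9*s**2 + 10) - 1458*s + 4320*s*log(6))/(729*s**2 + 810), which equals f(s).

F(s) = -(2*s**2 + 3)**4*log(3*s**2/2 + 5/3)/81 + C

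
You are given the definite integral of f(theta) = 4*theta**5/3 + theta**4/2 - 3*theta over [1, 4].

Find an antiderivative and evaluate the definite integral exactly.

The integrand splits into summands that can be handled one at a time.
F(theta) = 2*theta**6/9 + theta**5/10 - 3*theta**2/2 is an antiderivative of f.
Check: d/dtheta[2*theta**6/9 + theta**5/10 - 3*theta**2/2] = 4*theta**5/3 + theta**4/2 - 3*theta = f(theta).
F(4) = 44488/45; F(1) = -53/45.
Integral = F(4) - F(1) = 4949/5.

Antiderivative: F(theta) = 2*theta**6/9 + theta**5/10 - 3*theta**2/2; value = 4949/5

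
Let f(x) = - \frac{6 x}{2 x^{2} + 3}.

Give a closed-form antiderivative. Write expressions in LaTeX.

An antiderivative is F(x) = - \frac{3 \log{\left(2 x^{2} + 3 \right)}}{2}.

f matches the chain-rule pattern g'(h)*h' with inner function h(x) = 2 x^{2} + 3; substituting u = h(x) collapses the integral.
Check: d/dx[- \frac{3 \log{\left(2 x^{2} + 3 \right)}}{2}] = - \frac{6 x}{2 x^{2} + 3} = f(x).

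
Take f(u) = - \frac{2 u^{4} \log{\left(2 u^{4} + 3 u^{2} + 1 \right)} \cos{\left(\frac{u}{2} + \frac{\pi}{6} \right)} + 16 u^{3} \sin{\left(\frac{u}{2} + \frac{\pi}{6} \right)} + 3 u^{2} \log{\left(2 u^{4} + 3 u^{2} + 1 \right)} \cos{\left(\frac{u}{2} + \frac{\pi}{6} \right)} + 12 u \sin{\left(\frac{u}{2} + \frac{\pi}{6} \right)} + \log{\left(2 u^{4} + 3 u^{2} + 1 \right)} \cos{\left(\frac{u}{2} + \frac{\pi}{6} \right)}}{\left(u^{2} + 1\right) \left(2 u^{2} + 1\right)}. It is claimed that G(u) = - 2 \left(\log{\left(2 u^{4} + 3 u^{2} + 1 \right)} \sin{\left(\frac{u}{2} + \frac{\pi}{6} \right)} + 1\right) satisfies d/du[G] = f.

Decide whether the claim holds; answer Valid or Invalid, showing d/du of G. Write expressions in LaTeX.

d/du[G] = \frac{- 2 u^{4} \log{\left(2 u^{4} + 3 u^{2} + 1 \right)} \cos{\left(\frac{u}{2} + \frac{\pi}{6} \right)} - 16 u^{3} \sin{\left(\frac{u}{2} + \frac{\pi}{6} \right)} - 3 u^{2} \log{\left(2 u^{4} + 3 u^{2} + 1 \right)} \cos{\left(\frac{u}{2} + \frac{\pi}{6} \right)} - 12 u \sin{\left(\frac{u}{2} + \frac{\pi}{6} \right)} - \log{\left(2 u^{4} + 3 u^{2} + 1 \right)} \cos{\left(\frac{u}{2} + \frac{\pi}{6} \right)}}{2 u^{4} + 3 u^{2} + 1}
This equals f(u) exactly, so the claim holds.

Valid - the claim checks out under differentiation.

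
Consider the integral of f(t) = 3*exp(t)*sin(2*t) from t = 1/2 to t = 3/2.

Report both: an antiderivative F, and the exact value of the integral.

Whatever form F(t) takes, F'(t) = f(t) is non-negotiable.
F(t) = 3*(sin(2*t) - 2*cos(2*t))*exp(t)/5 is an antiderivative of f.
Check: d/dt[3*(sin(2*t) - 2*cos(2*t))*exp(t)/5] = 3*exp(t)*sin(2*t) = f(t).
F(3/2) = 3*exp(3/2)*sin(3)/5 - 6*exp(3/2)*cos(3)/5; F(1/2) = -6*exp(1/2)*cos(1)/5 + 3*exp(1/2)*sin(1)/5.
Integral = F(3/2) - F(1/2) = -3*exp(1/2)*sin(1)/5 + 3*exp(3/2)*sin(3)/5 + 6*exp(1/2)*cos(1)/5 - 6*exp(3/2)*cos(3)/5.

Antiderivative: F(t) = 3*(sin(2*t) - 2*cos(2*t))*exp(t)/5; value = -3*exp(1/2)*sin(1)/5 + 3*exp(3/2)*sin(3)/5 + 6*exp(1/2)*cos(1)/5 - 6*exp(3/2)*cos(3)/5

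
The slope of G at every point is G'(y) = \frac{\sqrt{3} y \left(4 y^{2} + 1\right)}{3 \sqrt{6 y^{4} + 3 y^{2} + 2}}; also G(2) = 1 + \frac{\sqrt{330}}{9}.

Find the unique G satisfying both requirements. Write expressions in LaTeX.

The substitution u = 2 y^{4} + y^{2} + \frac{2}{3} works: G'(y) is exactly (dG/du)*(du/dy) for that inner function.
A general antiderivative is \frac{\sqrt{2 y^{4} + y^{2} + \frac{2}{3}}}{3} + C.
The condition gives C = 1 + \frac{\sqrt{330}}{9} - (\frac{\sqrt{330}}{9}) = 1.
So G(y) = \frac{\sqrt{2 y^{4} + y^{2} + \frac{2}{3}}}{3} + 1.
Check: d/dy[\frac{\sqrt{2 y^{4} + y^{2} + \frac{2}{3}}}{3} + 1] = \frac{4 \sqrt{3} y^{3} + \sqrt{3} y}{3 \sqrt{6 y^{4} + 3 y^{2} + 2}}, which equals G'(y).

G(y) = \frac{\sqrt{2 y^{4} + y^{2} + \frac{2}{3}}}{3} + 1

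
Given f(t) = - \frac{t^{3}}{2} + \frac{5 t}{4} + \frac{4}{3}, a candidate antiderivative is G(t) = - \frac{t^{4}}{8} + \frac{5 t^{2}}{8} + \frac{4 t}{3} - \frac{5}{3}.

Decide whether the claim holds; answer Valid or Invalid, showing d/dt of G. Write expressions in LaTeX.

Valid - differentiating G returns exactly f.

d/dt[G] = - \frac{t^{3}}{2} + \frac{5 t}{4} + \frac{4}{3}
This equals f(t) exactly, so the claim holds.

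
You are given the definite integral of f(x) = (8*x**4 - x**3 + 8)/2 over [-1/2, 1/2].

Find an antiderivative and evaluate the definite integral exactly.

Antiderivative: F(x) = 4*x**5/5 - x**4/8 + 4*x; value = 81/20

Any candidate F(x) must reproduce f(x) exactly when differentiated.
F(x) = 4*x**5/5 - x**4/8 + 4*x is an antiderivative of f.
Check: d/dx[4*x**5/5 - x**4/8 + 4*x] = 4*x**4 - x**3/2 + 4, which equals f(x).
F(1/2) = 1291/640; F(-1/2) = -1301/640.
Integral = F(1/2) - F(-1/2) = 81/20.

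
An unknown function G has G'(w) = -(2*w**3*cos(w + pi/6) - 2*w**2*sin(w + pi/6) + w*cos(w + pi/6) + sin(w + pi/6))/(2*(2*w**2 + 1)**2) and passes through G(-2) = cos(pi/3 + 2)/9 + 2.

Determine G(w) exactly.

G(w) = -w*sin(w + pi/6)/(2*(2*w**2 + 1)) + 2

Since d/dw undoes antidifferentiation here, G(w) must give back the stated G'(w).
A general antiderivative is -w*sin(w + pi/6)/(2*(2*w**2 + 1)) + C.
The condition gives C = cos(pi/3 + 2)/9 + 2 - (cos(pi/3 + 2)/9) = 2.
So G(w) = -w*sin(w + pi/6)/(2*(2*w**2 + 1)) + 2.
Check: d/dw[-w*sin(w + pi/6)/(2*(2*w**2 + 1)) + 2] = (-2*w**3*cos(w + pi/6) + 2*w**2*sin(w + pi/6) - w*cos(w + pi/6) - sin(w + pi/6))/(8*w**4 + 8*w**2 + 2), which equals G'(w).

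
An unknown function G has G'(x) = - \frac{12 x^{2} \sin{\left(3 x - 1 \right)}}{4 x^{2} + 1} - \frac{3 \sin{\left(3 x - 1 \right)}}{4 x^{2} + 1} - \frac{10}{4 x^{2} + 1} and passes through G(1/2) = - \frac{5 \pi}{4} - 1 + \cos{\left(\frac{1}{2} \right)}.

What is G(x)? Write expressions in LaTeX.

G(x) = \cos{\left(3 x - 1 \right)} - 5 \operatorname{atan}{\left(2 x \right)} - 1

Integrate term by term and add the pieces.
A general antiderivative is \cos{\left(3 x - 1 \right)} - 5 \operatorname{atan}{\left(2 x \right)} + C.
The condition gives C = - \frac{5 \pi}{4} - 1 + \cos{\left(\frac{1}{2} \right)} - (- \frac{5 \pi}{4} + \cos{\left(\frac{1}{2} \right)}) = -1.
So G(x) = \cos{\left(3 x - 1 \right)} - 5 \operatorname{atan}{\left(2 x \right)} - 1.
Check: d/dx[\cos{\left(3 x - 1 \right)} - 5 \operatorname{atan}{\left(2 x \right)} - 1] = \frac{- 12 x^{2} \sin{\left(3 x - 1 \right)} - 3 \sin{\left(3 x - 1 \right)} - 10}{4 x^{2} + 1}, which equals G'(x).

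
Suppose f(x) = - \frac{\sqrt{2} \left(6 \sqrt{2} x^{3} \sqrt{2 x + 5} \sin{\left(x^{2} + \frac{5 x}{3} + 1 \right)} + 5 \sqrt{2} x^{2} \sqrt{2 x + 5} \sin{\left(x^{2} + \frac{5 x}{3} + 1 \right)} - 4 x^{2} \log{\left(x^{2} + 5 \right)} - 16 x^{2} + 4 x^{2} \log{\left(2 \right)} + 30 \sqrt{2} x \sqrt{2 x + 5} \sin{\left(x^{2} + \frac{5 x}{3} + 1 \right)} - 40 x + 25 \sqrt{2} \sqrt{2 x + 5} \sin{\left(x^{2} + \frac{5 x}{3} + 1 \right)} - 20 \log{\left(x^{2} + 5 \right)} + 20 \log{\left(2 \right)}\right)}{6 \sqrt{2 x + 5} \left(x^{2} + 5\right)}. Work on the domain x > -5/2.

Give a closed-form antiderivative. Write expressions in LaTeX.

An antiderivative is F(x) = \frac{4 \sqrt{x + \frac{5}{2}} \log{\left(\frac{x^{2}}{2} + \frac{5}{2} \right)}}{3} + \cos{\left(x^{2} + \frac{5 x}{3} + 1 \right)}.

An antiderivative F(x) passes only if d/dx[F] lands on f(x) exactly.
Check: d/dx[\frac{4 \sqrt{x + \frac{5}{2}} \log{\left(\frac{x^{2}}{2} + \frac{5}{2} \right)}}{3} + \cos{\left(x^{2} + \frac{5 x}{3} + 1 \right)}] = \frac{- 6 \sqrt{2} x^{3} \sqrt{2 x + 5} \sin{\left(x^{2} + \frac{5 x}{3} + 1 \right)} - 5 \sqrt{2} x^{2} \sqrt{2 x + 5} \sin{\left(x^{2} + \frac{5 x}{3} + 1 \right)} + 4 x^{2} \log{\left(x^{2} + 5 \right)} - 4 x^{2} \log{\left(2 \right)} + 16 x^{2} - 30 \sqrt{2} x \sqrt{2 x + 5} \sin{\left(x^{2} + \frac{5 x}{3} + 1 \right)} + 40 x - 25 \sqrt{2} \sqrt{2 x + 5} \sin{\left(x^{2} + \frac{5 x}{3} + 1 \right)} + 20 \log{\left(x^{2} + 5 \right)} - 20 \log{\left(2 \right)}}{3 \sqrt{2} x^{2} \sqrt{2 x + 5} + 15 \sqrt{2} \sqrt{2 x + 5}}, which equals f(x).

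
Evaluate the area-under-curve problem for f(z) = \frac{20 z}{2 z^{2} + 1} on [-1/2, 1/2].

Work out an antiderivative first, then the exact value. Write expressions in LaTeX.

The substitution u = 4 z^{2} + 2 works: f is exactly (dF/du)*(du/dz) for that inner function.
F(z) = 5 \log{\left(4 z^{2} + 2 \right)} is an antiderivative of f.
Check: d/dz[5 \log{\left(4 z^{2} + 2 \right)}] = \frac{20 z}{2 z^{2} + 1} = f(z).
F(1/2) = 5 \log{\left(3 \right)}; F(-1/2) = 5 \log{\left(3 \right)}.
Integral = F(1/2) - F(-1/2) = 0.

Antiderivative: F(z) = 5 \log{\left(4 z^{2} + 2 \right)}; value = 0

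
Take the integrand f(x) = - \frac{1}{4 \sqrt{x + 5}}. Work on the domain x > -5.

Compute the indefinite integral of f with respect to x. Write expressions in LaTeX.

Recover f(x) by differentiating a candidate F(x); any mismatch rules it out.
Check: d/dx[- \frac{\sqrt{x + 5}}{2}] = - \frac{1}{4 \sqrt{x + 5}} = f(x).

F(x) = - \frac{\sqrt{x + 5}}{2} + C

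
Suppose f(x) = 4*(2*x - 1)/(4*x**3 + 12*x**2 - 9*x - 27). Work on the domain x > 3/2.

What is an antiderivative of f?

An antiderivative is F(x) = 4*(log(x - 3/2) + 6*log(x + 3/2) - 7*log(x + 3))/27.

The denominator factors as (x + 3)*(2*x - 3)*(2*x + 3); partial fractions split f into directly integrable pieces: 16/(9*(2*x + 3)) + 8/(27*(2*x - 3)) - 28/(27*(x + 3)).
Check: d/dx[4*(log(x - 3/2) + 6*log(x + 3/2) - 7*log(x + 3))/27] = (8*x - 4)/(4*x**3 + 12*x**2 - 9*x - 27), which equals f(x).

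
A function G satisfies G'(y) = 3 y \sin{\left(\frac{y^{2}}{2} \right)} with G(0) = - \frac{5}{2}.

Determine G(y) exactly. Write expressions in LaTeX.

G(y) = - \frac{6 \cos{\left(\frac{y^{2}}{2} \right)} - 1}{2}

The substitution u = \frac{y^{2}}{2} works: G'(y) is exactly (dG/du)*(du/dy) for that inner function.
A general antiderivative is - 3 \cos{\left(\frac{y^{2}}{2} \right)} + C.
The condition gives C = - \frac{5}{2} - (-3) = \frac{1}{2}.
So G(y) = - \frac{6 \cos{\left(\frac{y^{2}}{2} \right)} - 1}{2}.
Check: d/dy[- \frac{6 \cos{\left(\frac{y^{2}}{2} \right)} - 1}{2}] = 3 y \sin{\left(\frac{y^{2}}{2} \right)} = G'(y).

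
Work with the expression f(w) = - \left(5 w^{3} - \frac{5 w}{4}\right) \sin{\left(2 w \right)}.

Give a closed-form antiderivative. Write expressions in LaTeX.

Differentiate the proposed F(w) back; it has to land on f(w) exactly.
Check: d/dw[\frac{5 w^{3} \cos{\left(2 w \right)}}{2} - \frac{15 w^{2} \sin{\left(2 w \right)}}{4} - \frac{35 w \cos{\left(2 w \right)}}{8} + \frac{35 \sin{\left(2 w \right)}}{16}] = - 5 w^{3} \sin{\left(2 w \right)} + \frac{5 w \sin{\left(2 w \right)}}{4}, which equals f(w).

An antiderivative is F(w) = \frac{5 w^{3} \cos{\left(2 w \right)}}{2} - \frac{15 w^{2} \sin{\left(2 w \right)}}{4} - \frac{35 w \cos{\left(2 w \right)}}{8} + \frac{35 \sin{\left(2 w \right)}}{16}.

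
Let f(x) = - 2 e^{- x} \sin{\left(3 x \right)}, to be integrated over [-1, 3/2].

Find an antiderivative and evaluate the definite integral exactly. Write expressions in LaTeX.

A first test for any F(x): its x-derivative must equal f(x) identically.
F(x) = \frac{\left(\sin{\left(3 x \right)} + 3 \cos{\left(3 x \right)}\right) e^{- x}}{5} is an antiderivative of f.
Check: d/dx[\frac{\left(\sin{\left(3 x \right)} + 3 \cos{\left(3 x \right)}\right) e^{- x}}{5}] = - 2 e^{- x} \sin{\left(3 x \right)} = f(x).
F(3/2) = \frac{\sin{\left(\frac{9}{2} \right)}}{5 e^{\frac{3}{2}}} + \frac{3 \cos{\left(\frac{9}{2} \right)}}{5 e^{\frac{3}{2}}}; F(-1) = \frac{3 e \cos{\left(3 \right)}}{5} - \frac{e \sin{\left(3 \right)}}{5}.
Integral = F(3/2) - F(-1) = \frac{\sin{\left(\frac{9}{2} \right)}}{5 e^{\frac{3}{2}}} + \frac{3 \cos{\left(\frac{9}{2} \right)}}{5 e^{\frac{3}{2}}} + \frac{e \sin{\left(3 \right)}}{5} - \frac{3 e \cos{\left(3 \right)}}{5}.

Antiderivative: F(x) = \frac{\left(\sin{\left(3 x \right)} + 3 \cos{\left(3 x \right)}\right) e^{- x}}{5}; value = \frac{\sin{\left(\frac{9}{2} \right)}}{5 e^{\frac{3}{2}}} + \frac{3 \cos{\left(\frac{9}{2} \right)}}{5 e^{\frac{3}{2}}} + \frac{e \sin{\left(3 \right)}}{5} - \frac{3 e \cos{\left(3 \right)}}{5}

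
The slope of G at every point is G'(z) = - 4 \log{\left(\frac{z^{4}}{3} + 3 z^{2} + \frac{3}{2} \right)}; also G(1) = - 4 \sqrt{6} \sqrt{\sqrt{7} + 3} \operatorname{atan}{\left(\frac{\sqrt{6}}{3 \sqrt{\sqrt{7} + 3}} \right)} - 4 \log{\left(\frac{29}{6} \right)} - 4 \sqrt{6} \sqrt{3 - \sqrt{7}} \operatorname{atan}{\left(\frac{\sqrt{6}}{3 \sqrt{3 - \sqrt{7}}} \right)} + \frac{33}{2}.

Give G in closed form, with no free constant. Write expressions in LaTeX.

G(z) = - 4 z \log{\left(\frac{z^{4}}{3} + 3 z^{2} + \frac{3}{2} \right)} + 16 z - 4 \sqrt{6} \sqrt{3 - \sqrt{7}} \operatorname{atan}{\left(\frac{\sqrt{6} z}{3 \sqrt{3 - \sqrt{7}}} \right)} - 4 \sqrt{6} \sqrt{\sqrt{7} + 3} \operatorname{atan}{\left(\frac{\sqrt{6} z}{3 \sqrt{\sqrt{7} + 3}} \right)} + \frac{1}{2}

The proposed G(z) is checked by its d/dz: the result must match the given G'(z).
A general antiderivative is - 4 z \log{\left(\frac{z^{4}}{3} + 3 z^{2} + \frac{3}{2} \right)} + 16 z - 4 \sqrt{18 - 6 \sqrt{7}} \operatorname{atan}{\left(\frac{\sqrt{6} z}{3 \sqrt{3 - \sqrt{7}}} \right)} - 4 \sqrt{6 \sqrt{7} + 18} \operatorname{atan}{\left(\frac{\sqrt{6} z}{3 \sqrt{\sqrt{7} + 3}} \right)} + C.
The condition gives C = - 4 \sqrt{6} \sqrt{\sqrt{7} + 3} \operatorname{atan}{\left(\frac{\sqrt{6}}{3 \sqrt{\sqrt{7} + 3}} \right)} - 4 \log{\left(\frac{29}{6} \right)} - 4 \sqrt{6} \sqrt{3 - \sqrt{7}} \operatorname{atan}{\left(\frac{\sqrt{6}}{3 \sqrt{3 - \sqrt{7}}} \right)} + \frac{33}{2} - (- 4 \sqrt{6} \sqrt{\sqrt{7} + 3} \operatorname{atan}{\left(\frac{\sqrt{6}}{3 \sqrt{\sqrt{7} + 3}} \right)} - 4 \log{\left(\frac{29}{6} \right)} - 4 \sqrt{6} \sqrt{3 - \sqrt{7}} \operatorname{atan}{\left(\frac{\sqrt{6}}{3 \sqrt{3 - \sqrt{7}}} \right)} + 16) = \frac{1}{2}.
So G(z) = - 4 z \log{\left(\frac{z^{4}}{3} + 3 z^{2} + \frac{3}{2} \right)} + 16 z - 4 \sqrt{6} \sqrt{3 - \sqrt{7}} \operatorname{atan}{\left(\frac{\sqrt{6} z}{3 \sqrt{3 - \sqrt{7}}} \right)} - 4 \sqrt{6} \sqrt{\sqrt{7} + 3} \operatorname{atan}{\left(\frac{\sqrt{6} z}{3 \sqrt{\sqrt{7} + 3}} \right)} + \frac{1}{2}.
Check: d/dz[- 4 z \log{\left(\frac{z^{4}}{3} + 3 z^{2} + \frac{3}{2} \right)} + 16 z - 4 \sqrt{6} \sqrt{3 - \sqrt{7}} \operatorname{atan}{\left(\frac{\sqrt{6} z}{3 \sqrt{3 - \sqrt{7}}} \right)} - 4 \sqrt{6} \sqrt{\sqrt{7} + 3} \operatorname{atan}{\left(\frac{\sqrt{6} z}{3 \sqrt{\sqrt{7} + 3}} \right)} + \frac{1}{2}] = - 4 \log{\left(\frac{z^{4}}{3} + 3 z^{2} + \frac{3}{2} \right)} = G'(z).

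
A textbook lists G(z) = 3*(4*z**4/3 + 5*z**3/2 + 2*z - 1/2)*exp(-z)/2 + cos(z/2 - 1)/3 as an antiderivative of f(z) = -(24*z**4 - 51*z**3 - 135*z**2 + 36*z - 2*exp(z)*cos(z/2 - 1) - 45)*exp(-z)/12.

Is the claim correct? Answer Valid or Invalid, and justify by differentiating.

d/dz[G] = (-24*z**4 + 51*z**3 + 135*z**2 - 36*z - 2*exp(z)*sin(z/2 - 1) + 45)*exp(-z)/12
d/dz[G] - f(z) = -sin(z/2 - 1)/6 - cos(z/2 - 1)/6 != 0.

Invalid: d/dz[G] - f = -sin(z/2 - 1)/6 - cos(z/2 - 1)/6, which is not 0.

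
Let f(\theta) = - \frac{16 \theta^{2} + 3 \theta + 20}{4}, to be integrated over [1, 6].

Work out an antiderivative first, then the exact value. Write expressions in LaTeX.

Antiderivative: F(\theta) = - \frac{4 \theta^{3}}{3} - \frac{3 \theta^{2}}{8} - 5 \theta; value = - \frac{7795}{24}

For F(\theta) to be correct the identity F'(\theta) - f(\theta) = 0 must hold.
F(\theta) = - \frac{4 \theta^{3}}{3} - \frac{3 \theta^{2}}{8} - 5 \theta is an antiderivative of f.
Check: d/d\theta[- \frac{4 \theta^{3}}{3} - \frac{3 \theta^{2}}{8} - 5 \theta] = - 4 \theta^{2} - \frac{3 \theta}{4} - 5, which equals f(\theta).
F(6) = - \frac{663}{2}; F(1) = - \frac{161}{24}.
Integral = F(6) - F(1) = - \frac{7795}{24}.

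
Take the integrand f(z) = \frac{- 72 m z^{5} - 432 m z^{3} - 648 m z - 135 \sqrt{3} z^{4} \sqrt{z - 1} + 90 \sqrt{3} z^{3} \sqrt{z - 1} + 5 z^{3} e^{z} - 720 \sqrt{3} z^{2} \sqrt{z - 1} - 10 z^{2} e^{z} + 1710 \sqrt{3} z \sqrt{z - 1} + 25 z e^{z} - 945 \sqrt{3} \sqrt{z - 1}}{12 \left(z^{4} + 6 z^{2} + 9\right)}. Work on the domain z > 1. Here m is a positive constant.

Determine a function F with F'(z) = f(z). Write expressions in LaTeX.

An antiderivative is F(z) = - \frac{36 m z^{4} + 108 m z^{2} + 90 \sqrt{3} z^{3} \sqrt{z - 1} - 270 \sqrt{3} z^{2} \sqrt{z - 1} + 270 \sqrt{3} z \sqrt{z - 1} - 5 z e^{z} - 90 \sqrt{3} \sqrt{z - 1} + 5 e^{z}}{12 \left(z^{2} + 3\right)}.

A candidate is checked by its d/dz: the result must match f(z).
Check: d/dz[- \frac{36 m z^{4} + 108 m z^{2} + 90 \sqrt{3} z^{3} \sqrt{z - 1} - 270 \sqrt{3} z^{2} \sqrt{z - 1} + 270 \sqrt{3} z \sqrt{z - 1} - 5 z e^{z} - 90 \sqrt{3} \sqrt{z - 1} + 5 e^{z}}{12 \left(z^{2} + 3\right)}] = \frac{- 72 m z^{5} \sqrt{z - 1} - 432 m z^{3} \sqrt{z - 1} - 648 m z \sqrt{z - 1} - 135 \sqrt{3} z^{5} + 225 \sqrt{3} z^{4} + 5 z^{3} \sqrt{z - 1} e^{z} - 810 \sqrt{3} z^{3} - 10 z^{2} \sqrt{z - 1} e^{z} + 2430 \sqrt{3} z^{2} + 25 z \sqrt{z - 1} e^{z} - 2655 \sqrt{3} z + 945 \sqrt{3}}{12 z^{4} \sqrt{z - 1} + 72 z^{2} \sqrt{z - 1} + 108 \sqrt{z - 1}}, which equals f(z).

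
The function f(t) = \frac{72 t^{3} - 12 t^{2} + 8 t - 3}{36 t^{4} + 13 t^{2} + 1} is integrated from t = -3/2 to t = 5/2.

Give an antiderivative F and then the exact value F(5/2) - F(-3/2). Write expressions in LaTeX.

Antiderivative: F(t) = \log{\left(2 t^{2} + \frac{1}{2} \right)} - \operatorname{atan}{\left(3 t \right)}; value = - \log{\left(5 \right)} - \operatorname{atan}{\left(\frac{15}{2} \right)} - \operatorname{atan}{\left(\frac{9}{2} \right)} + \log{\left(13 \right)}

Recover f(t) by differentiating a candidate F(t); any mismatch rules it out.
F(t) = \log{\left(2 t^{2} + \frac{1}{2} \right)} - \operatorname{atan}{\left(3 t \right)} is an antiderivative of f.
Check: d/dt[\log{\left(2 t^{2} + \frac{1}{2} \right)} - \operatorname{atan}{\left(3 t \right)}] = \frac{72 t^{3} - 12 t^{2} + 8 t - 3}{36 t^{4} + 13 t^{2} + 1} = f(t).
F(5/2) = - \operatorname{atan}{\left(\frac{15}{2} \right)} + \log{\left(13 \right)}; F(-3/2) = \operatorname{atan}{\left(\frac{9}{2} \right)} + \log{\left(5 \right)}.
Integral = F(5/2) - F(-3/2) = - \log{\left(5 \right)} - \operatorname{atan}{\left(\frac{15}{2} \right)} - \operatorname{atan}{\left(\frac{9}{2} \right)} + \log{\left(13 \right)}.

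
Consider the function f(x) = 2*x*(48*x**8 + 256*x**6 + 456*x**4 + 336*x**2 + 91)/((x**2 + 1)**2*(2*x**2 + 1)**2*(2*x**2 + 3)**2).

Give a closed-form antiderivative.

A candidate is checked by its d/dx: the result must match f(x).
Check: d/dx[-4/(2*x**4 + 4*x**2 + 3/2) - 3/(x**2 + 1)] = (96*x**9 + 512*x**7 + 912*x**5 + 672*x**3 + 182*x)/(16*x**12 + 96*x**10 + 232*x**8 + 288*x**6 + 193*x**4 + 66*x**2 + 9), which equals f(x).

An antiderivative is F(x) = -4/(2*x**4 + 4*x**2 + 3/2) - 3/(x**2 + 1).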